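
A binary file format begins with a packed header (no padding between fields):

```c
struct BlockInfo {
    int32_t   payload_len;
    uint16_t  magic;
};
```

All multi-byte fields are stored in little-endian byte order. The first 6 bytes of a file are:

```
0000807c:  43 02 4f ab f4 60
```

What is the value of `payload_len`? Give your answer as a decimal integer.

-1420885437

`payload_len` is the first field, at byte offset 0, occupying 4 bytes.
Bytes at offsets 0..3: 43 02 4F AB.
In little-endian order the low byte comes first in memory.
Reassemble most-significant byte first: AB 4F 02 43 → 0xAB4F0243.
Top bit is set, so as a signed 32-bit value this is 0xAB4F0243 − 2^32 = -1420885437.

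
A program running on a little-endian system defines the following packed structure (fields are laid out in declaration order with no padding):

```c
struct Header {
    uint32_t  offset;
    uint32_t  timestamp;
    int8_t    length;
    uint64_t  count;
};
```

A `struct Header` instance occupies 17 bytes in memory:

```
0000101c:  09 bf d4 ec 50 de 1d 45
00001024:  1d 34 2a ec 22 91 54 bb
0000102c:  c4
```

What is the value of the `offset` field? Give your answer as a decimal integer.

3973365513

`offset` is the first field, at byte offset 0, occupying 4 bytes.
Bytes at offsets 0..3: 09 BF D4 EC.
Little-endian: lowest address holds the least-significant byte.
Reassemble most-significant byte first: EC D4 BF 09 → 0xECD4BF09.
0xECD4BF09 = 3973365513.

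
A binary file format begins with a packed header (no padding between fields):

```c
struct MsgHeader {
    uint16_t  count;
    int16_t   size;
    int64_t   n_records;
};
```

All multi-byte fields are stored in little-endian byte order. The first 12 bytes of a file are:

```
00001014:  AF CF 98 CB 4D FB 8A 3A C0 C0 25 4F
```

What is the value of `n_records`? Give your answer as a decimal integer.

5703176434983041869

`n_records` follows `count` (2 B), `size` (2 B), so it starts at offset 2 + 2 = 4 and occupies 8 bytes.
Bytes at offsets 4..11: 4D FB 8A 3A C0 C0 25 4F.
Little-endian stores the least-significant byte at the lowest address.
Reassemble most-significant byte first: 4F 25 C0 C0 3A 8A FB 4D → 0x4F25C0C03A8AFB4D.
0x4F25C0C03A8AFB4D = 5703176434983041869.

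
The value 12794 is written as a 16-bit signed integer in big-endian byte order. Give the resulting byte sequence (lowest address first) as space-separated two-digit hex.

31 FA

12794 in hexadecimal, padded to 16 bits, is 0x31FA.
Split into bytes (most-significant first): 31 FA.
Big-endian: lowest address holds the most-significant byte.
So the memory order matches the most-significant-first order: 31 FA.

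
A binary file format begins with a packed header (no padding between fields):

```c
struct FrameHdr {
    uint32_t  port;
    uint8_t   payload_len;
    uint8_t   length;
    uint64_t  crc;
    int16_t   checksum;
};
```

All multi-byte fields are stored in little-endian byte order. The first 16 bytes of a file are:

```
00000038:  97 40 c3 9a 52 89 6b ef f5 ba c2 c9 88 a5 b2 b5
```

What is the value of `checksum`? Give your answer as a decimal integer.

`checksum` follows `port` (4 B), `payload_len` (1 B), `length` (1 B), `crc` (8 B), so it starts at offset 4 + 1 + 1 + 8 = 14 and occupies 2 bytes.
Bytes at offsets 14..15: B2 B5.
Little-endian stores the least-significant byte at the lowest address.
Reassemble most-significant byte first: B5 B2 → 0xB5B2.
Top bit is set, so as a signed 16-bit value this is 0xB5B2 − 2^16 = -19022.

-19022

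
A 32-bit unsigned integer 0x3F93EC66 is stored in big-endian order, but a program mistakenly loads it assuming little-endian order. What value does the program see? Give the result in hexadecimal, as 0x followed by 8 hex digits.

Stored big-endian, the bytes at ascending addresses are 3F 93 EC 66.
Read back as little-endian, the first byte is least significant, giving 0x66EC933F.

0x66EC933F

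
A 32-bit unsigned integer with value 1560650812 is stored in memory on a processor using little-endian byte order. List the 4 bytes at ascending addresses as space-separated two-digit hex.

1560650812 in hexadecimal, padded to 32 bits, is 0x5D05A43C.
Split into bytes (most-significant first): 5D 05 A4 3C.
Little-endian stores the least-significant byte at the lowest address.
So at ascending addresses the bytes are 3C A4 05 5D.

3C A4 05 5D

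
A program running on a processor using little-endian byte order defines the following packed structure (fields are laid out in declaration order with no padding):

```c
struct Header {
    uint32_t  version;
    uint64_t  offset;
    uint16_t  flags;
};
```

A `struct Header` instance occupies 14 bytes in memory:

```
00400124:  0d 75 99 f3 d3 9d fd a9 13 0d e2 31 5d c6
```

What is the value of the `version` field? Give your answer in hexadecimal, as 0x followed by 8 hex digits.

0xF399750D

`version` is the first field, at byte offset 0, occupying 4 bytes.
Bytes at offsets 0..3: 0D 75 99 F3.
Little-endian: lowest address holds the least-significant byte.
Reassemble most-significant byte first: F3 99 75 0D → 0xF399750D.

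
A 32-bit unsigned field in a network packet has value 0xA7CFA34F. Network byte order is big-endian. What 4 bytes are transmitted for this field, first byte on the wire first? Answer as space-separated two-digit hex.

A7 CF A3 4F

Split into bytes (most-significant first): A7 CF A3 4F.
Big-endian stores the most-significant byte at the lowest address.
So the memory order matches the most-significant-first order: A7 CF A3 4F.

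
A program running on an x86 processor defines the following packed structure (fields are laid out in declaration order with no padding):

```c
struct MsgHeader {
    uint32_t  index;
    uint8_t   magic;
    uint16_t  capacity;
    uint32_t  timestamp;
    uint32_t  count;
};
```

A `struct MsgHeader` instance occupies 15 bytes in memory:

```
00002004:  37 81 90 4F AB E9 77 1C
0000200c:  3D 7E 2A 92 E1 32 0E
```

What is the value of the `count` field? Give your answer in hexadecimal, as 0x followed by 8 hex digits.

`count` follows `index` (4 B), `magic` (1 B), `capacity` (2 B), `timestamp` (4 B), so it starts at offset 4 + 1 + 2 + 4 = 11 and occupies 4 bytes.
Bytes at offsets 11..14: 92 E1 32 0E.
Little-endian stores the least-significant byte at the lowest address.
Reassemble most-significant byte first: 0E 32 E1 92 → 0x0E32E192.

0x0E32E192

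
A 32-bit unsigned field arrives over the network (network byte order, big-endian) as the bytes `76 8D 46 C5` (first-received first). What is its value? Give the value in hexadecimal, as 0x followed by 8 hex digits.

0x768D46C5

In big-endian order the high byte comes first in memory.
The bytes are already most-significant first: 0x768D46C5.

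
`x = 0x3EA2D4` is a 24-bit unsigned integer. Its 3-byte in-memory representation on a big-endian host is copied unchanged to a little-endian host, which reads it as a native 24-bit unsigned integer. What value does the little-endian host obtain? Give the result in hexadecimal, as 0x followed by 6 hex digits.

Stored big-endian, the bytes at ascending addresses are 3E A2 D4.
Read back as little-endian, the first byte is least significant, giving 0xD4A23E.

0xD4A23E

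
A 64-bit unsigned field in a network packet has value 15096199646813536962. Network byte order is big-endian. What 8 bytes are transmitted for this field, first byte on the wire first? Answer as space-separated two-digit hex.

15096199646813536962 in hexadecimal, padded to 64 bits, is 0xD18079987EB2C2C2.
Split into bytes (most-significant first): D1 80 79 98 7E B2 C2 C2.
In big-endian order the high byte comes first in memory.
So the memory order matches the most-significant-first order: D1 80 79 98 7E B2 C2 C2.

D1 80 79 98 7E B2 C2 C2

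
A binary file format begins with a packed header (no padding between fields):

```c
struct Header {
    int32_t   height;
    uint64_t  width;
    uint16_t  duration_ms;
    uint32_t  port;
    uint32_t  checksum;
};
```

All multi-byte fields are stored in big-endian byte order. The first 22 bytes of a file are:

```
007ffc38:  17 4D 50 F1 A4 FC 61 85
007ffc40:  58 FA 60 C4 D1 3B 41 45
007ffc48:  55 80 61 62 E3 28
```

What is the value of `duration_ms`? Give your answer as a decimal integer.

53563

`duration_ms` follows `height` (4 B), `width` (8 B), so it starts at offset 4 + 8 = 12 and occupies 2 bytes.
Bytes at offsets 12..13: D1 3B.
Big-endian: lowest address holds the most-significant byte.
The bytes are already most-significant first: 0xD13B.
0xD13B = 53563.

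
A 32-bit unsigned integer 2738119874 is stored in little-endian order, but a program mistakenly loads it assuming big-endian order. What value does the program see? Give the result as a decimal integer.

3261346979

2738119874 in 32-bit hexadecimal is 0xA33464C2.
Stored little-endian, the bytes at ascending addresses are C2 64 34 A3.
Read back as big-endian, the last byte is least significant, giving 0xC26434A3.
0xC26434A3 = 3261346979.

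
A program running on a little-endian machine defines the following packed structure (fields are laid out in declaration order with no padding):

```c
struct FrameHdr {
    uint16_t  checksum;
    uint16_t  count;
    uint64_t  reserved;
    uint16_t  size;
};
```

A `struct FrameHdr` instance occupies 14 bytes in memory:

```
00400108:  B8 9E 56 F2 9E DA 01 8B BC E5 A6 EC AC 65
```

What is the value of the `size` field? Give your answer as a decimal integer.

`size` follows `checksum` (2 B), `count` (2 B), `reserved` (8 B), so it starts at offset 2 + 2 + 8 = 12 and occupies 2 bytes.
Bytes at offsets 12..13: AC 65.
Little-endian: lowest address holds the least-significant byte.
Reassemble most-significant byte first: 65 AC → 0x65AC.
0x65AC = 26028.

26028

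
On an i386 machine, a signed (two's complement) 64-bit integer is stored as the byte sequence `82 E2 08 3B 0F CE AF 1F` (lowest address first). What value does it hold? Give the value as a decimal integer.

2283270100910400130

Little-endian stores the least-significant byte at the lowest address.
Reassemble most-significant byte first: 1F AF CE 0F 3B 08 E2 82 → 0x1FAFCE0F3B08E282.
0x1FAFCE0F3B08E282 = 2283270100910400130.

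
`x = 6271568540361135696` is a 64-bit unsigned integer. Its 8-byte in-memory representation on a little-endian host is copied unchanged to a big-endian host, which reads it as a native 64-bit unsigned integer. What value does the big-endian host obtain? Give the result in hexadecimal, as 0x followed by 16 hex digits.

6271568540361135696 in 64-bit hexadecimal is 0x5709165BF8BD9650.
Stored little-endian, the bytes at ascending addresses are 50 96 BD F8 5B 16 09 57.
Read back as big-endian, the last byte is least significant, giving 0x5096BDF85B160957.

0x5096BDF85B160957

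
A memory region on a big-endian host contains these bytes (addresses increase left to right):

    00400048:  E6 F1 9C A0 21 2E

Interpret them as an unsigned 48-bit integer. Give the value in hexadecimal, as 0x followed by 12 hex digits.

0xE6F19CA0212E

In big-endian order the high byte comes first in memory.
The bytes are already most-significant first: 0xE6F19CA0212E.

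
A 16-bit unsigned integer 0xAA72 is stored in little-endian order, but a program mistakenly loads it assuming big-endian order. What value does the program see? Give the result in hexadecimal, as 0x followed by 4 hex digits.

0x72AA

Stored little-endian, the bytes at ascending addresses are 72 AA.
Read back as big-endian, the last byte is least significant, giving 0x72AA.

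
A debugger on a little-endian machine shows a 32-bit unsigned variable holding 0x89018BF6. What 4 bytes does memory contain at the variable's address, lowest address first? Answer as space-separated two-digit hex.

F6 8B 01 89

Split into bytes (most-significant first): 89 01 8B F6.
Little-endian: lowest address holds the least-significant byte.
So at ascending addresses the bytes are F6 8B 01 89.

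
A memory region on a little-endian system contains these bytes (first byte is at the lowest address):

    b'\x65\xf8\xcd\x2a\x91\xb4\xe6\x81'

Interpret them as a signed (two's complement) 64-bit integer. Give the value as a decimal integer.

In little-endian order the low byte comes first in memory.
Reassemble most-significant byte first: 81 E6 B4 91 2A CD F8 65 → 0x81E6B4912ACDF865.
Top bit is set, so as a signed 64-bit value this is 0x81E6B4912ACDF865 − 2^64 = -9086376662591997851.

-9086376662591997851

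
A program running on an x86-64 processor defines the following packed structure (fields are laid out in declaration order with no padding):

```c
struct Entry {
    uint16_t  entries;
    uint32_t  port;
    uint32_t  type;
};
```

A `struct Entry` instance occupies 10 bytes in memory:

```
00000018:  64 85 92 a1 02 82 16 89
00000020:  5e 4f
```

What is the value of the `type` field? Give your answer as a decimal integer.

1331595542

`type` follows `entries` (2 B), `port` (4 B), so it starts at offset 2 + 4 = 6 and occupies 4 bytes.
Bytes at offsets 6..9: 16 89 5E 4F.
In little-endian order the low byte comes first in memory.
Reassemble most-significant byte first: 4F 5E 89 16 → 0x4F5E8916.
0x4F5E8916 = 1331595542.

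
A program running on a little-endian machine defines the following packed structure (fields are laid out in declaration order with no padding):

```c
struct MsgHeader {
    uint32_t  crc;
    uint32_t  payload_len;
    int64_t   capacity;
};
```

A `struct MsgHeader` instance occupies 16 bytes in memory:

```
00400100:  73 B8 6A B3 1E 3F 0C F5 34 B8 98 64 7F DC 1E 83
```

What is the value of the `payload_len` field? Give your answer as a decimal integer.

`payload_len` follows `crc` (4 bytes), so it starts at byte offset 4 and occupies 4 bytes.
Bytes at offsets 4..7: 1E 3F 0C F5.
Little-endian stores the least-significant byte at the lowest address.
Reassemble most-significant byte first: F5 0C 3F 1E → 0xF50C3F1E.
0xF50C3F1E = 4111220510.

4111220510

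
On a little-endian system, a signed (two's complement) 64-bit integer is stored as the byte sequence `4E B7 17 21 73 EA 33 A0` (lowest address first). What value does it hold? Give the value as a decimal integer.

-6902916023631497394

Little-endian: lowest address holds the least-significant byte.
Reassemble most-significant byte first: A0 33 EA 73 21 17 B7 4E → 0xA033EA732117B74E.
Top bit is set, so as a signed 64-bit value this is 0xA033EA732117B74E − 2^64 = -6902916023631497394.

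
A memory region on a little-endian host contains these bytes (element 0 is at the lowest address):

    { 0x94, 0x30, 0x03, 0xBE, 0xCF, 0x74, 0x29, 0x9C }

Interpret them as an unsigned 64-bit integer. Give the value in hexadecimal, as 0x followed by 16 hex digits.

0x9C2974CFBE033094

In little-endian order the low byte comes first in memory.
Reassemble most-significant byte first: 9C 29 74 CF BE 03 30 94 → 0x9C2974CFBE033094.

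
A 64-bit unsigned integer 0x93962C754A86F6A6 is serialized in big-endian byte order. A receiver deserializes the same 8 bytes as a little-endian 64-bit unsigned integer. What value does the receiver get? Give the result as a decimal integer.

Stored big-endian, the bytes at ascending addresses are 93 96 2C 75 4A 86 F6 A6.
Read back as little-endian, the first byte is least significant, giving 0xA6F6864A752C9693.
0xA6F6864A752C9693 = 12030951108918417043.

12030951108918417043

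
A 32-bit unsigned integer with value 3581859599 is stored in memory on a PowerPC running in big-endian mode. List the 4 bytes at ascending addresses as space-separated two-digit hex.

3581859599 in hexadecimal, padded to 32 bits, is 0xD57ED70F.
Split into bytes (most-significant first): D5 7E D7 0F.
In big-endian order the high byte comes first in memory.
So the memory order matches the most-significant-first order: D5 7E D7 0F.

D5 7E D7 0F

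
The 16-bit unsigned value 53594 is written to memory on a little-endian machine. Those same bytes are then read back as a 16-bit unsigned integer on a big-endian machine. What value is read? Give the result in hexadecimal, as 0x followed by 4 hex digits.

53594 in 16-bit hexadecimal is 0xD15A.
Stored little-endian, the bytes at ascending addresses are 5A D1.
Read back as big-endian, the last byte is least significant, giving 0x5AD1.

0x5AD1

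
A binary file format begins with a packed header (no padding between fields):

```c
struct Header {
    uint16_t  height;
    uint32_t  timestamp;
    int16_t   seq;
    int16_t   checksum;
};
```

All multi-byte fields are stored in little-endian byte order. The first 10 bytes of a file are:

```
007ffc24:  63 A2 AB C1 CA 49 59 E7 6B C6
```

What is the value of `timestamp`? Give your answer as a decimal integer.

`timestamp` follows `height` (2 bytes), so it starts at byte offset 2 and occupies 4 bytes.
Bytes at offsets 2..5: AB C1 CA 49.
In little-endian order the low byte comes first in memory.
Reassemble most-significant byte first: 49 CA C1 AB → 0x49CAC1AB.
0x49CAC1AB = 1238024619.

1238024619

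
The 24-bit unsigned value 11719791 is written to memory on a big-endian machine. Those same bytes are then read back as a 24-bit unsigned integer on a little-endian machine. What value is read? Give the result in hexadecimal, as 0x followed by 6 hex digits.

11719791 in 24-bit hexadecimal is 0xB2D46F.
Stored big-endian, the bytes at ascending addresses are B2 D4 6F.
Read back as little-endian, the first byte is least significant, giving 0x6FD4B2.

0x6FD4B2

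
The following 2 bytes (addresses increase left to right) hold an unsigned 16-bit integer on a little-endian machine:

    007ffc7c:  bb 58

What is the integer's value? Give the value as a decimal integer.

22715

In little-endian order the low byte comes first in memory.
Reassemble most-significant byte first: 58 BB → 0x58BB.
0x58BB = 22715.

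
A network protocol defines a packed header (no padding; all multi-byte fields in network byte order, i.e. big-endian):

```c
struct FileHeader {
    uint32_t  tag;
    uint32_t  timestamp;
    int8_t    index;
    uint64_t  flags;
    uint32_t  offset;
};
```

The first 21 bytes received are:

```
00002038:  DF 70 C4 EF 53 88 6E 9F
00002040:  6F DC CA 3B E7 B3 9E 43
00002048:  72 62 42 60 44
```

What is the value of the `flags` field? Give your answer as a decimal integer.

15909594499976676210

`flags` follows `tag` (4 B), `timestamp` (4 B), `index` (1 B), so it starts at offset 4 + 4 + 1 = 9 and occupies 8 bytes.
Bytes at offsets 9..16: DC CA 3B E7 B3 9E 43 72.
In big-endian order the high byte comes first in memory.
The bytes are already most-significant first: 0xDCCA3BE7B39E4372.
0xDCCA3BE7B39E4372 = 15909594499976676210.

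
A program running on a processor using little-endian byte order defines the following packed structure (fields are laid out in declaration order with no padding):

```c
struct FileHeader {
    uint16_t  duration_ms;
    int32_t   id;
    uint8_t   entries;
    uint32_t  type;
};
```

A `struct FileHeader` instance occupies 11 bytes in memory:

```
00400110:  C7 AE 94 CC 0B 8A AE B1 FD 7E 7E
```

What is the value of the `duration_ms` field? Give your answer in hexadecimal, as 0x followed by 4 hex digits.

0xAEC7

`duration_ms` is the first field, at byte offset 0, occupying 2 bytes.
Bytes at offsets 0..1: C7 AE.
In little-endian order the low byte comes first in memory.
Reassemble most-significant byte first: AE C7 → 0xAEC7.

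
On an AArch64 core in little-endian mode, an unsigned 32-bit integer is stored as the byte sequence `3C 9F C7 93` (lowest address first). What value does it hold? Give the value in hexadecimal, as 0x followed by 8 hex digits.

In little-endian order the low byte comes first in memory.
Reassemble most-significant byte first: 93 C7 9F 3C → 0x93C79F3C.

0x93C79F3C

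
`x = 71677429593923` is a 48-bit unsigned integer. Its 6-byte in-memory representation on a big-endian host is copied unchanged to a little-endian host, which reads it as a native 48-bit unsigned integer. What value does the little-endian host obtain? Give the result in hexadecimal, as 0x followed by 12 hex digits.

71677429593923 in 48-bit hexadecimal is 0x4130B3BAB743.
Stored big-endian, the bytes at ascending addresses are 41 30 B3 BA B7 43.
Read back as little-endian, the first byte is least significant, giving 0x43B7BAB33041.

0x43B7BAB33041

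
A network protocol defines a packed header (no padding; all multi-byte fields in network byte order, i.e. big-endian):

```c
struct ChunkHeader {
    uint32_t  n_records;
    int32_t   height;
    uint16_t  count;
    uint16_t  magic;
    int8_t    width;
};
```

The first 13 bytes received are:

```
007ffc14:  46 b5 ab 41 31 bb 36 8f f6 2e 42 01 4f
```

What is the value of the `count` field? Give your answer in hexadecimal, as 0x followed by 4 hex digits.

0xF62E

`count` follows `n_records` (4 B), `height` (4 B), so it starts at offset 4 + 4 = 8 and occupies 2 bytes.
Bytes at offsets 8..9: F6 2E.
Big-endian stores the most-significant byte at the lowest address.
The bytes are already most-significant first: 0xF62E.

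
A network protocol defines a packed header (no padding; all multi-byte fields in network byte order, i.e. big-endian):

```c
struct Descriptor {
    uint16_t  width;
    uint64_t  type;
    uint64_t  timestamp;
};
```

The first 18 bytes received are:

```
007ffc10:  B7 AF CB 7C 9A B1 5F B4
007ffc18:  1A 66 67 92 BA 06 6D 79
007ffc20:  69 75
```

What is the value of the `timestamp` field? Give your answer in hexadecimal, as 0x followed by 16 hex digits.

`timestamp` follows `width` (2 B), `type` (8 B), so it starts at offset 2 + 8 = 10 and occupies 8 bytes.
Bytes at offsets 10..17: 67 92 BA 06 6D 79 69 75.
In big-endian order the high byte comes first in memory.
The bytes are already most-significant first: 0x6792BA066D796975.

0x6792BA066D796975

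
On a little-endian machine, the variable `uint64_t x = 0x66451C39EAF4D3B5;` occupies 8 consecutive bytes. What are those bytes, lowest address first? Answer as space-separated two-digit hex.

Split into bytes (most-significant first): 66 45 1C 39 EA F4 D3 B5.
Little-endian stores the least-significant byte at the lowest address.
So at ascending addresses the bytes are B5 D3 F4 EA 39 1C 45 66.

B5 D3 F4 EA 39 1C 45 66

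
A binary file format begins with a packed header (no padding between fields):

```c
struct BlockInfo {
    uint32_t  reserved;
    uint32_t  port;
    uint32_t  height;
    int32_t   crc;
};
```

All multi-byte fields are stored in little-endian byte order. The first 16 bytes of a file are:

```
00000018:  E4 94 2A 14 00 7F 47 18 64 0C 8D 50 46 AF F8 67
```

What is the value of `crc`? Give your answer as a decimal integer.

1744351046

`crc` follows `reserved` (4 B), `port` (4 B), `height` (4 B), so it starts at offset 4 + 4 + 4 = 12 and occupies 4 bytes.
Bytes at offsets 12..15: 46 AF F8 67.
Little-endian: lowest address holds the least-significant byte.
Reassemble most-significant byte first: 67 F8 AF 46 → 0x67F8AF46.
0x67F8AF46 = 1744351046.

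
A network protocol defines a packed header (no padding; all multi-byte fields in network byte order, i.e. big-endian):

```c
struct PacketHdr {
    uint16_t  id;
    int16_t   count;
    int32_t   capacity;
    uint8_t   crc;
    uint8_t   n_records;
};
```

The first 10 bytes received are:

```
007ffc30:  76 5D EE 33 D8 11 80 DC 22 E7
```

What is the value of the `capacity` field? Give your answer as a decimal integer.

-669941540

`capacity` follows `id` (2 B), `count` (2 B), so it starts at offset 2 + 2 = 4 and occupies 4 bytes.
Bytes at offsets 4..7: D8 11 80 DC.
In big-endian order the high byte comes first in memory.
The bytes are already most-significant first: 0xD81180DC.
Top bit is set, so as a signed 32-bit value this is 0xD81180DC − 2^32 = -669941540.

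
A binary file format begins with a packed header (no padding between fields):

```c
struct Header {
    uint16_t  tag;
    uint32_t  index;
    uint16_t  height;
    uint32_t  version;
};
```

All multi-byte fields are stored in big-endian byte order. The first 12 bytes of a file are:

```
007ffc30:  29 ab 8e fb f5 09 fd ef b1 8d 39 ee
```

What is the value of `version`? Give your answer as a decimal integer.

`version` follows `tag` (2 B), `index` (4 B), `height` (2 B), so it starts at offset 2 + 4 + 2 = 8 and occupies 4 bytes.
Bytes at offsets 8..11: B1 8D 39 EE.
In big-endian order the high byte comes first in memory.
The bytes are already most-significant first: 0xB18D39EE.
0xB18D39EE = 2978822638.

2978822638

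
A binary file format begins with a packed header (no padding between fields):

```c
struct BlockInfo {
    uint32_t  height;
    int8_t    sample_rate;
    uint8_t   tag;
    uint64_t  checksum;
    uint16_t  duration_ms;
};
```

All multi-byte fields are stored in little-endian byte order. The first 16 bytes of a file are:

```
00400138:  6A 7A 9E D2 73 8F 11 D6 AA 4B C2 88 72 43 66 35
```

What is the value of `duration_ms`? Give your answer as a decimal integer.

13670

`duration_ms` follows `height` (4 B), `sample_rate` (1 B), `tag` (1 B), `checksum` (8 B), so it starts at offset 4 + 1 + 1 + 8 = 14 and occupies 2 bytes.
Bytes at offsets 14..15: 66 35.
Little-endian: lowest address holds the least-significant byte.
Reassemble most-significant byte first: 35 66 → 0x3566.
0x3566 = 13670.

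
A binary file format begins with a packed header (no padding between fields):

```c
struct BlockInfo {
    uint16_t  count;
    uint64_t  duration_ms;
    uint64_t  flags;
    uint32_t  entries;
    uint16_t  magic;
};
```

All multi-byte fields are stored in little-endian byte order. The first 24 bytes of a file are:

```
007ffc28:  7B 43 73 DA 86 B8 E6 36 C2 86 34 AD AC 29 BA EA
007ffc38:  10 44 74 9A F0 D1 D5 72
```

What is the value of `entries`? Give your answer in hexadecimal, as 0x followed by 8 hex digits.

`entries` follows `count` (2 B), `duration_ms` (8 B), `flags` (8 B), so it starts at offset 2 + 8 + 8 = 18 and occupies 4 bytes.
Bytes at offsets 18..21: 74 9A F0 D1.
Little-endian: lowest address holds the least-significant byte.
Reassemble most-significant byte first: D1 F0 9A 74 → 0xD1F09A74.

0xD1F09A74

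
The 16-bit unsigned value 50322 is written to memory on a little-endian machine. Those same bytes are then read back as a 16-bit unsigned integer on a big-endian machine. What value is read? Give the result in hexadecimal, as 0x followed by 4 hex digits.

0x92C4

50322 in 16-bit hexadecimal is 0xC492.
Stored little-endian, the bytes at ascending addresses are 92 C4.
Read back as big-endian, the last byte is least significant, giving 0x92C4.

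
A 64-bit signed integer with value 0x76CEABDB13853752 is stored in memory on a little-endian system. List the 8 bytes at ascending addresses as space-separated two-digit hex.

52 37 85 13 DB AB CE 76

Split into bytes (most-significant first): 76 CE AB DB 13 85 37 52.
Little-endian: lowest address holds the least-significant byte.
So at ascending addresses the bytes are 52 37 85 13 DB AB CE 76.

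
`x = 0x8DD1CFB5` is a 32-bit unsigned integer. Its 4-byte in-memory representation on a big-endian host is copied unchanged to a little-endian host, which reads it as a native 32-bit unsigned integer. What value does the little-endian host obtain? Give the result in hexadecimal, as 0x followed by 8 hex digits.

Stored big-endian, the bytes at ascending addresses are 8D D1 CF B5.
Read back as little-endian, the first byte is least significant, giving 0xB5CFD18D.

0xB5CFD18D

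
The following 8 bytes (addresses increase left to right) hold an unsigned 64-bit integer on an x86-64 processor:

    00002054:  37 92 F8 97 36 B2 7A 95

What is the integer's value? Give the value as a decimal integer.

10771117406357590583

Little-endian: lowest address holds the least-significant byte.
Reassemble most-significant byte first: 95 7A B2 36 97 F8 92 37 → 0x957AB23697F89237.
0x957AB23697F89237 = 10771117406357590583.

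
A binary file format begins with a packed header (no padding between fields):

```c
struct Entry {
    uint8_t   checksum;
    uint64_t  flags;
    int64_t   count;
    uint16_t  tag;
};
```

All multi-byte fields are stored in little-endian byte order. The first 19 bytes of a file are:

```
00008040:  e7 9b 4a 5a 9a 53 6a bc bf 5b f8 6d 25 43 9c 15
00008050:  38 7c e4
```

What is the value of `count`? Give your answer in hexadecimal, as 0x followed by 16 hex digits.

`count` follows `checksum` (1 B), `flags` (8 B), so it starts at offset 1 + 8 = 9 and occupies 8 bytes.
Bytes at offsets 9..16: 5B F8 6D 25 43 9C 15 38.
Little-endian: lowest address holds the least-significant byte.
Reassemble most-significant byte first: 38 15 9C 43 25 6D F8 5B → 0x38159C43256DF85B.

0x38159C43256DF85B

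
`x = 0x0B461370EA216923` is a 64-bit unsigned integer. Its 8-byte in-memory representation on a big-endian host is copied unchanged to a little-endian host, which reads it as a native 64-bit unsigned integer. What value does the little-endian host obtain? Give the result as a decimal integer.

Stored big-endian, the bytes at ascending addresses are 0B 46 13 70 EA 21 69 23.
Read back as little-endian, the first byte is least significant, giving 0x236921EA7013460B.
0x236921EA7013460B = 2551607954668471819.

2551607954668471819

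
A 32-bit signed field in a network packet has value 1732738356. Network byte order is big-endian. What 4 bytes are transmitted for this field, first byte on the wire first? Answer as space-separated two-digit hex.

1732738356 in hexadecimal, padded to 32 bits, is 0x67477D34.
Split into bytes (most-significant first): 67 47 7D 34.
Big-endian: lowest address holds the most-significant byte.
So the memory order matches the most-significant-first order: 67 47 7D 34.

67 47 7D 34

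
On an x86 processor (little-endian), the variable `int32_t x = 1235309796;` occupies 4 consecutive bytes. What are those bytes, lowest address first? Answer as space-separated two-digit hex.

E4 54 A1 49

1235309796 in hexadecimal, padded to 32 bits, is 0x49A154E4.
Split into bytes (most-significant first): 49 A1 54 E4.
In little-endian order the low byte comes first in memory.
So at ascending addresses the bytes are E4 54 A1 49.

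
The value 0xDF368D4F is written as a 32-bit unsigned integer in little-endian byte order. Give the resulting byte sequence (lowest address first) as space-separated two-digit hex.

Split into bytes (most-significant first): DF 36 8D 4F.
Little-endian: lowest address holds the least-significant byte.
So at ascending addresses the bytes are 4F 8D 36 DF.

4F 8D 36 DF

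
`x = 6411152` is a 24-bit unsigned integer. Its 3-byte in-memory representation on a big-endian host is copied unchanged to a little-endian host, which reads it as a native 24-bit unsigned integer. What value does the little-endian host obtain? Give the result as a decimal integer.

6411152 in 24-bit hexadecimal is 0x61D390.
Stored big-endian, the bytes at ascending addresses are 61 D3 90.
Read back as little-endian, the first byte is least significant, giving 0x90D361.
0x90D361 = 9491297.

9491297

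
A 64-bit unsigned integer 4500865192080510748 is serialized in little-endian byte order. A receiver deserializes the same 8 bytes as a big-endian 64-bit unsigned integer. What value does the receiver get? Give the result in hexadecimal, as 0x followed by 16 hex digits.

0x1C0FE1AB0B49763E

4500865192080510748 in 64-bit hexadecimal is 0x3E76490BABE10F1C.
Stored little-endian, the bytes at ascending addresses are 1C 0F E1 AB 0B 49 76 3E.
Read back as big-endian, the last byte is least significant, giving 0x1C0FE1AB0B49763E.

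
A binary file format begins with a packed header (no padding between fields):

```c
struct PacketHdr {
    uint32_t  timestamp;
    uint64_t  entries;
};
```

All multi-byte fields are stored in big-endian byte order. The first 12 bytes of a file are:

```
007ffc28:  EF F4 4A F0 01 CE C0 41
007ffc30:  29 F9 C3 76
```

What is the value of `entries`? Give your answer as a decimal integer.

`entries` follows `timestamp` (4 bytes), so it starts at byte offset 4 and occupies 8 bytes.
Bytes at offsets 4..11: 01 CE C0 41 29 F9 C3 76.
Big-endian: lowest address holds the most-significant byte.
The bytes are already most-significant first: 0x01CEC04129F9C376.
0x01CEC04129F9C376 = 130252825349964662.

130252825349964662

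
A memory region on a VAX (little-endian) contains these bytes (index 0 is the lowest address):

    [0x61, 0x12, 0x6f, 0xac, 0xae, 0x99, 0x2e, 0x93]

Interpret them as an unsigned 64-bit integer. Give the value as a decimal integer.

10605583148000416353

Little-endian stores the least-significant byte at the lowest address.
Reassemble most-significant byte first: 93 2E 99 AE AC 6F 12 61 → 0x932E99AEAC6F1261.
0x932E99AEAC6F1261 = 10605583148000416353.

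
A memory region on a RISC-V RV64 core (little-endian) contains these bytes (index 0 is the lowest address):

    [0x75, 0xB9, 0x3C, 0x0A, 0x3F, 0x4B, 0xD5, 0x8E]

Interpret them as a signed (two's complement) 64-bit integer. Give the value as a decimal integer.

-8154528816157640331

In little-endian order the low byte comes first in memory.
Reassemble most-significant byte first: 8E D5 4B 3F 0A 3C B9 75 → 0x8ED54B3F0A3CB975.
Top bit is set, so as a signed 64-bit value this is 0x8ED54B3F0A3CB975 − 2^64 = -8154528816157640331.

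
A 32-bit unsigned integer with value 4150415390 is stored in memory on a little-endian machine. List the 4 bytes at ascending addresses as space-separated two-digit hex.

4150415390 in hexadecimal, padded to 32 bits, is 0xF762501E.
Split into bytes (most-significant first): F7 62 50 1E.
In little-endian order the low byte comes first in memory.
So at ascending addresses the bytes are 1E 50 62 F7.

1E 50 62 F7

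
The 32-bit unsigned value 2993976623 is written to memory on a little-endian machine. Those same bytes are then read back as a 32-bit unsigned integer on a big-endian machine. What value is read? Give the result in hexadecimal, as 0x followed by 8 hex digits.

0x2F7574B2

2993976623 in 32-bit hexadecimal is 0xB274752F.
Stored little-endian, the bytes at ascending addresses are 2F 75 74 B2.
Read back as big-endian, the last byte is least significant, giving 0x2F7574B2.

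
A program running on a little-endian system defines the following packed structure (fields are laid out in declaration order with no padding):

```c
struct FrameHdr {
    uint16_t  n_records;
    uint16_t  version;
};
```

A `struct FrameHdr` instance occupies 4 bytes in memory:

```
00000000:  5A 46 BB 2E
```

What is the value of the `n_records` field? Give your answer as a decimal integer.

`n_records` is the first field, at byte offset 0, occupying 2 bytes.
Bytes at offsets 0..1: 5A 46.
Little-endian: lowest address holds the least-significant byte.
Reassemble most-significant byte first: 46 5A → 0x465A.
0x465A = 18010.

18010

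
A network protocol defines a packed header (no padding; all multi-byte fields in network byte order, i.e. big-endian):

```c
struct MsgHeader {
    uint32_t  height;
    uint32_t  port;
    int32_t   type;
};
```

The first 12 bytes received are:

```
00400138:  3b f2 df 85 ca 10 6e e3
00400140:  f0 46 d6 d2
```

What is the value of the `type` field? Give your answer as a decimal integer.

`type` follows `height` (4 B), `port` (4 B), so it starts at offset 4 + 4 = 8 and occupies 4 bytes.
Bytes at offsets 8..11: F0 46 D6 D2.
In big-endian order the high byte comes first in memory.
The bytes are already most-significant first: 0xF046D6D2.
Top bit is set, so as a signed 32-bit value this is 0xF046D6D2 − 2^32 = -263792942.

-263792942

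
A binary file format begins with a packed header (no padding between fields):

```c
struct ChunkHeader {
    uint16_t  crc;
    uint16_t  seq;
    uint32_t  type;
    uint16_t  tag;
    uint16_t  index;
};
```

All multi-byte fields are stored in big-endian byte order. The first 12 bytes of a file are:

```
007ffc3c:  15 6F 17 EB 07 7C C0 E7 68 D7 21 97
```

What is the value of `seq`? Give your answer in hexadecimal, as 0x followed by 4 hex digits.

`seq` follows `crc` (2 bytes), so it starts at byte offset 2 and occupies 2 bytes.
Bytes at offsets 2..3: 17 EB.
Big-endian stores the most-significant byte at the lowest address.
The bytes are already most-significant first: 0x17EB.

0x17EB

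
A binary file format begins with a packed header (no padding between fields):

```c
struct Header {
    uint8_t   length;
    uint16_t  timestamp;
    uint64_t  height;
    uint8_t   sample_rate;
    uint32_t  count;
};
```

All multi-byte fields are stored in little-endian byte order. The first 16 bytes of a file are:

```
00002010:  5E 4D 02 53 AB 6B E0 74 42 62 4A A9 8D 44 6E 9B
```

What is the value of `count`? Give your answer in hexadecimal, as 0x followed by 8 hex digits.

`count` follows `length` (1 B), `timestamp` (2 B), `height` (8 B), `sample_rate` (1 B), so it starts at offset 1 + 2 + 8 + 1 = 12 and occupies 4 bytes.
Bytes at offsets 12..15: 8D 44 6E 9B.
Little-endian: lowest address holds the least-significant byte.
Reassemble most-significant byte first: 9B 6E 44 8D → 0x9B6E448D.

0x9B6E448D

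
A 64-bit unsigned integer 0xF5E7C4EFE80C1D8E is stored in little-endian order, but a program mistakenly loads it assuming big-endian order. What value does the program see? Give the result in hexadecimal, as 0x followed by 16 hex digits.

Stored little-endian, the bytes at ascending addresses are 8E 1D 0C E8 EF C4 E7 F5.
Read back as big-endian, the last byte is least significant, giving 0x8E1D0CE8EFC4E7F5.

0x8E1D0CE8EFC4E7F5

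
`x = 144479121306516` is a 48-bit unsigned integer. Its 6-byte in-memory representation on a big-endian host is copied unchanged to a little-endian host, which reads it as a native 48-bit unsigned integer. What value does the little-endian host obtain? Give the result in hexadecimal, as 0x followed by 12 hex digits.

144479121306516 in 48-bit hexadecimal is 0x83672AB3F394.
Stored big-endian, the bytes at ascending addresses are 83 67 2A B3 F3 94.
Read back as little-endian, the first byte is least significant, giving 0x94F3B32A6783.

0x94F3B32A6783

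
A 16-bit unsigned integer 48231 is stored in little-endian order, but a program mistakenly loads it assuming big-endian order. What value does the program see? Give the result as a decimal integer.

48231 in 16-bit hexadecimal is 0xBC67.
Stored little-endian, the bytes at ascending addresses are 67 BC.
Read back as big-endian, the last byte is least significant, giving 0x67BC.
0x67BC = 26556.

26556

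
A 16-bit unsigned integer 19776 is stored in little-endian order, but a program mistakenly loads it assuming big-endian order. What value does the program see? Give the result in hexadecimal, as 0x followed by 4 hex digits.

0x404D

19776 in 16-bit hexadecimal is 0x4D40.
Stored little-endian, the bytes at ascending addresses are 40 4D.
Read back as big-endian, the last byte is least significant, giving 0x404D.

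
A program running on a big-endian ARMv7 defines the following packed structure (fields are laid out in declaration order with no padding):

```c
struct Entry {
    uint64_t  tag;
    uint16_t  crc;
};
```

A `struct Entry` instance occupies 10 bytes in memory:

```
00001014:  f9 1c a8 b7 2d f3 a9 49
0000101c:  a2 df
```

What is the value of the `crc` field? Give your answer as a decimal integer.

41695

`crc` follows `tag` (8 bytes), so it starts at byte offset 8 and occupies 2 bytes.
Bytes at offsets 8..9: A2 DF.
Big-endian: lowest address holds the most-significant byte.
The bytes are already most-significant first: 0xA2DF.
0xA2DF = 41695.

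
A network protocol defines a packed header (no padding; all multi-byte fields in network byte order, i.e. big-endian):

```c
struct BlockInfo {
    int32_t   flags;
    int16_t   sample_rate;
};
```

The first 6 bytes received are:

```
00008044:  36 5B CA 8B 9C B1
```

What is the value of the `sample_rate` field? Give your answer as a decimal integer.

`sample_rate` follows `flags` (4 bytes), so it starts at byte offset 4 and occupies 2 bytes.
Bytes at offsets 4..5: 9C B1.
Big-endian: lowest address holds the most-significant byte.
The bytes are already most-significant first: 0x9CB1.
Top bit is set, so as a signed 16-bit value this is 0x9CB1 − 2^16 = -25423.

-25423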